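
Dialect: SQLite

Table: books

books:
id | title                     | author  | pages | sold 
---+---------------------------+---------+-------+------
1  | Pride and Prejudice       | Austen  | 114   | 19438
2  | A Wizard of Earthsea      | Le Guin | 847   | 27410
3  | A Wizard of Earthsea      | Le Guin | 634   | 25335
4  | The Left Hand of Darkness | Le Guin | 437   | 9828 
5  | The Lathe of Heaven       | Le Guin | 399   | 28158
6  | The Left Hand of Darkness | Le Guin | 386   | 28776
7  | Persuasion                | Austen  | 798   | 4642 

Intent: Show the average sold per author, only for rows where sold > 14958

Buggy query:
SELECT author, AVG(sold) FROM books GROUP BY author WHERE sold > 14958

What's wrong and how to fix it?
Bug: WHERE cannot follow GROUP BY

Fix: Move the WHERE clause before GROUP BY

Corrected query:
SELECT author, AVG(sold) FROM books WHERE sold > 14958 GROUP BY author

Result:
author  | AVG(sold)
--------+----------
Austen  | 19438    
Le Guin | 27419.75 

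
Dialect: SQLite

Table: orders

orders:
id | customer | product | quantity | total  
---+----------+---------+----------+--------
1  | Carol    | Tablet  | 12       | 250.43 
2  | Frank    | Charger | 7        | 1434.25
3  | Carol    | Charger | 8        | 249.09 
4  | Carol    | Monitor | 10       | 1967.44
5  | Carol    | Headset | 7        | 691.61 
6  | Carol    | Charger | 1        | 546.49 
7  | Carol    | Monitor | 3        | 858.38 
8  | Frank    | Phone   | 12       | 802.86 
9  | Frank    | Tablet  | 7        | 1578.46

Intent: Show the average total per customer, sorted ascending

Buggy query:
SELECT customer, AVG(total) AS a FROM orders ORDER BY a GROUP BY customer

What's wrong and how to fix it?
Bug: ORDER BY appears before GROUP BY; SQL clause order requires GROUP BY first

Fix: Reorder: SELECT … FROM … GROUP BY … ORDER BY …

Corrected query:
SELECT customer, AVG(total) AS a FROM orders GROUP BY customer ORDER BY a

Result:
customer | a          
---------+------------
Carol    | 760.573333 
Frank    | 1271.856667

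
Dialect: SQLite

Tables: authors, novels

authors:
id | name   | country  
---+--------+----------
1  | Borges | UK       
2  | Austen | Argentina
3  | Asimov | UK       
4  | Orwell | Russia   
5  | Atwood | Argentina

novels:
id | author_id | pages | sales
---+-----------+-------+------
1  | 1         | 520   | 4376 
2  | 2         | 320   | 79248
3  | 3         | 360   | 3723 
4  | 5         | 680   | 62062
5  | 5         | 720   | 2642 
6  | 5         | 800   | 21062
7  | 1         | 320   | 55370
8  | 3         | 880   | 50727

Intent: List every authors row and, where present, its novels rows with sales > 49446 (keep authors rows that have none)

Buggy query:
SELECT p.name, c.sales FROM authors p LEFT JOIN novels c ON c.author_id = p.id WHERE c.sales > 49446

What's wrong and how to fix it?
Bug: A WHERE condition on the right-hand table after LEFT JOIN drops unmatched parents

Fix: Put 'c.sales > 49446' in the JOIN's ON clause instead of WHERE

Corrected query:
SELECT p.name, c.sales FROM authors p LEFT JOIN novels c ON c.author_id = p.id AND c.sales > 49446

Result:
name   | sales
-------+------
Borges | 55370
Austen | 79248
Asimov | 50727
Orwell | NULL 
Atwood | 62062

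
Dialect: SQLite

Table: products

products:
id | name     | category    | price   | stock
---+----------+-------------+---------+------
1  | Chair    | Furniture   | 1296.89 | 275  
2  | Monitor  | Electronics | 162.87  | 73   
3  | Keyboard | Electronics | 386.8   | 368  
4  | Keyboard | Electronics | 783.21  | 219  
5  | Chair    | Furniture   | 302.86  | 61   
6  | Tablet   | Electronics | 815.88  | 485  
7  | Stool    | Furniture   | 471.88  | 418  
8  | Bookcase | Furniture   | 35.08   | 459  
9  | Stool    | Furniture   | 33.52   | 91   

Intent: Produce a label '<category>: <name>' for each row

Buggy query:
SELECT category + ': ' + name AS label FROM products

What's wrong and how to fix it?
Bug: '+' is numeric addition; on text columns SQLite converts them to 0 instead of concatenating

Fix: Use the || operator for string concatenation

Corrected query:
SELECT category || ': ' || name AS label FROM products

Result:
label                
---------------------
Furniture: Chair     
Electronics: Monitor 
Electronics: Keyboard
Electronics: Keyboard
Furniture: Chair     
Electronics: Tablet  
Furniture: Stool     
Furniture: Bookcase  
Furniture: Stool     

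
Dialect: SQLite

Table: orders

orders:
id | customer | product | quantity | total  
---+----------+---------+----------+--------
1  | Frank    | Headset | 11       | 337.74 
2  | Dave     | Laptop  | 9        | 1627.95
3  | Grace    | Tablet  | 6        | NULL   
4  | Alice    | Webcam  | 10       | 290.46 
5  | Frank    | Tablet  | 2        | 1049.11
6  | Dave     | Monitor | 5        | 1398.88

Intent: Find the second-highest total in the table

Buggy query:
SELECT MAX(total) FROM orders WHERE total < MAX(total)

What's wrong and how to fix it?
Bug: The inner MAX is an aggregate inside WHERE, which is not allowed

Fix: Compute the overall MAX in a subquery, then take MAX of rows below it

Corrected query:
SELECT MAX(total) FROM orders WHERE total < (SELECT MAX(total) FROM orders)

Result:
MAX(total)
----------
1398.88   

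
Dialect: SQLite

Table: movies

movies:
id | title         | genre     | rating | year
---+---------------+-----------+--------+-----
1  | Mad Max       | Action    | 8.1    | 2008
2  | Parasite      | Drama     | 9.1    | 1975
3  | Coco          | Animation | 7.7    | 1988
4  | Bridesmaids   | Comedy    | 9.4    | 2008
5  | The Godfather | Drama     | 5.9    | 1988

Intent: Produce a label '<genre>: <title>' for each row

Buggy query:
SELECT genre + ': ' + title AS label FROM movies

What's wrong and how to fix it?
Bug: SQLite uses || for string concatenation; + coerces text to numbers (yielding 0)

Fix: Replace + with || to concatenate text

Corrected query:
SELECT genre || ': ' || title AS label FROM movies

Result:
label               
--------------------
Action: Mad Max     
Drama: Parasite     
Animation: Coco     
Comedy: Bridesmaids 
Drama: The Godfather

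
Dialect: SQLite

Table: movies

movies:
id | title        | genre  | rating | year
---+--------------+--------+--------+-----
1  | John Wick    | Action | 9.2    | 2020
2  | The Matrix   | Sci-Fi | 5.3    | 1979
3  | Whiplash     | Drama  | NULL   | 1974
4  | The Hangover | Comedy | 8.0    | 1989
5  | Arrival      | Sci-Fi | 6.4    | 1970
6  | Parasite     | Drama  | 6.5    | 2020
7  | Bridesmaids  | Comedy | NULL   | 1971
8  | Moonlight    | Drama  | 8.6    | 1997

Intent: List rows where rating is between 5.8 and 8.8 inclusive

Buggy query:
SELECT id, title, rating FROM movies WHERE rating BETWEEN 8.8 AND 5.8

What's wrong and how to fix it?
Bug: The bounds are reversed; BETWEEN a AND b requires a <= b to match anything

Fix: Swap the bounds so the smaller value comes first

Corrected query:
SELECT id, title, rating FROM movies WHERE rating BETWEEN 5.8 AND 8.8

Result:
id | title        | rating
---+--------------+-------
4  | The Hangover | 8     
5  | Arrival      | 6.4   
6  | Parasite     | 6.5   
8  | Moonlight    | 8.6   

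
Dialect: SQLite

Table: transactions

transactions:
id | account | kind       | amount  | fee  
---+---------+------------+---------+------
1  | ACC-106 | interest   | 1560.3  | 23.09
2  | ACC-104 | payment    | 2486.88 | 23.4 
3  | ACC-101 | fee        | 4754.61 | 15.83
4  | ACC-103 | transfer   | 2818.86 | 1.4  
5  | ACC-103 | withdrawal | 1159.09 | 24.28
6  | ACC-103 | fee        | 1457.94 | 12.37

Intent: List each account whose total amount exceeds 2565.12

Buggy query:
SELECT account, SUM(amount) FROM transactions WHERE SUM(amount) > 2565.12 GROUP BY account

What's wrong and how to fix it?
Bug: SUM(amount) is an aggregate, but WHERE filters rows before aggregation

Fix: Move the aggregate condition to a HAVING clause

Corrected query:
SELECT account, SUM(amount) FROM transactions GROUP BY account HAVING SUM(amount) > 2565.12

Result:
account | SUM(amount)
--------+------------
ACC-101 | 4754.61    
ACC-103 | 5435.89    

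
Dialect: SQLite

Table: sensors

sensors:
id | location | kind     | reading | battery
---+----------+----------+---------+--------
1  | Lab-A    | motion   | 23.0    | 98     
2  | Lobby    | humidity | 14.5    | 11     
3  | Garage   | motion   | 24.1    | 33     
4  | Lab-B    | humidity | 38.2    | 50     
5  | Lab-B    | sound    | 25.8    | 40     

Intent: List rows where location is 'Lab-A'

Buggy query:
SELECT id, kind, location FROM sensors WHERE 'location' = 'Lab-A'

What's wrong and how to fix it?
Bug: Single quotes denote string literals in SQL; the column name is being compared as a constant string

Fix: Reference the column as location without single quotes

Corrected query:
SELECT id, kind, location FROM sensors WHERE location = 'Lab-A'

Result:
id | kind   | location
---+--------+---------
1  | motion | Lab-A   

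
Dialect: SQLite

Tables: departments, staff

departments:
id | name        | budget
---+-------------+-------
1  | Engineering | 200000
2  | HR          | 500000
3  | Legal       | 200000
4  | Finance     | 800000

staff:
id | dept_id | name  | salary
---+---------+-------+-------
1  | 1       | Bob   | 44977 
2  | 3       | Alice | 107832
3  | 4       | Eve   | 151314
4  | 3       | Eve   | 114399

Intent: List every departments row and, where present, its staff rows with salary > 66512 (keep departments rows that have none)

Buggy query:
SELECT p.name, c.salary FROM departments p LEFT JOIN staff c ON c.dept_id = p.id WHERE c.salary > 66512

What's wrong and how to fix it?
Bug: Filtering c.salary in WHERE discards the NULL rows produced by LEFT JOIN, turning it into an inner join

Fix: Put 'c.salary > 66512' in the JOIN's ON clause instead of WHERE

Corrected query:
SELECT p.name, c.salary FROM departments p LEFT JOIN staff c ON c.dept_id = p.id AND c.salary > 66512

Result:
name        | salary
------------+-------
Engineering | NULL  
HR          | NULL  
Legal       | 107832
Legal       | 114399
Finance     | 151314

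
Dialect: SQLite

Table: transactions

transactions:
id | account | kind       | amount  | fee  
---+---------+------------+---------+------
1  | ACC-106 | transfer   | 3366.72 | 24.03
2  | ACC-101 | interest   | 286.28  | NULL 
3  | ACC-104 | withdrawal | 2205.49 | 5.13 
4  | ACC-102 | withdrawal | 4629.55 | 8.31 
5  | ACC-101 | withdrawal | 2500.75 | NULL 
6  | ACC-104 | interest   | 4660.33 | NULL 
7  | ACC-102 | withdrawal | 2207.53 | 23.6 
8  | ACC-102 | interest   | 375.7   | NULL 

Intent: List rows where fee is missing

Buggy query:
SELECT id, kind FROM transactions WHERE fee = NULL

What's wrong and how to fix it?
Bug: '= NULL' is always unknown in SQL three-valued logic, so no rows match

Fix: Use IS NULL to test for NULL

Corrected query:
SELECT id, kind FROM transactions WHERE fee IS NULL

Result:
id | kind      
---+-----------
2  | interest  
5  | withdrawal
6  | interest  
8  | interest  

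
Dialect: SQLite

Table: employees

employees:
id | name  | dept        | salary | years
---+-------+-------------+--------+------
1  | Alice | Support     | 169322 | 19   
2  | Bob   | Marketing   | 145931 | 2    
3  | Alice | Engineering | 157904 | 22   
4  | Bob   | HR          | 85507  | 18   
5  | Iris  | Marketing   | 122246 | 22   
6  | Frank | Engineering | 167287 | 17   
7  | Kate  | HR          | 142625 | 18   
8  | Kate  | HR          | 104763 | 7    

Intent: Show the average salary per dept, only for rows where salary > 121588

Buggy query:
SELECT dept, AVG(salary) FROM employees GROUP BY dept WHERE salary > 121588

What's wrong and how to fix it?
Bug: WHERE cannot follow GROUP BY

Fix: Move the WHERE clause before GROUP BY

Corrected query:
SELECT dept, AVG(salary) FROM employees WHERE salary > 121588 GROUP BY dept

Result:
dept        | AVG(salary)
------------+------------
Engineering | 162595.5   
HR          | 142625     
Marketing   | 134088.5   
Support     | 169322     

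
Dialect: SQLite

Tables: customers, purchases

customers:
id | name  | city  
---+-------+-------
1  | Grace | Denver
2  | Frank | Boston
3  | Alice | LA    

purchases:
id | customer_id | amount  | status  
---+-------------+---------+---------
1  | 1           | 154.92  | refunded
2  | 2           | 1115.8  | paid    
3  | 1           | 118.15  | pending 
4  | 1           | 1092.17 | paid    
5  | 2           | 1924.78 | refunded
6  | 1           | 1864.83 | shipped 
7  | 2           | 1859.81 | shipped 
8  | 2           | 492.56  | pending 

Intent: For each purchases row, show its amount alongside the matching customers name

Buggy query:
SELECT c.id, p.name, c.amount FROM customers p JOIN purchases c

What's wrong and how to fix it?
Bug: JOIN with no ON clause produces a cartesian product; every purchases row pairs with every customers row

Fix: Add ON c.customer_id = p.id to the JOIN

Corrected query:
SELECT c.id, p.name, c.amount FROM customers p JOIN purchases c ON c.customer_id = p.id

Result:
id | name  | amount 
---+-------+--------
1  | Grace | 154.92 
2  | Frank | 1115.8 
3  | Grace | 118.15 
4  | Grace | 1092.17
5  | Frank | 1924.78
6  | Grace | 1864.83
7  | Frank | 1859.81
8  | Frank | 492.56 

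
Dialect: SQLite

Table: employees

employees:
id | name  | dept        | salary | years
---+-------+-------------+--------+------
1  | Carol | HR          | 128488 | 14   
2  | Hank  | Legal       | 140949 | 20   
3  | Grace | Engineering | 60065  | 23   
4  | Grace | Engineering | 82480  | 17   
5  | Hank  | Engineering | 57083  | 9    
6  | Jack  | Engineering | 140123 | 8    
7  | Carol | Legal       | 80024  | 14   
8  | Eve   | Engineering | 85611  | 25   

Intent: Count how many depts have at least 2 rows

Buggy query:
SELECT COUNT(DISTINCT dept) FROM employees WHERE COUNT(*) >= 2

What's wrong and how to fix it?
Bug: COUNT(*) cannot appear in WHERE; the per-group count doesn't exist yet

Fix: Group first with HAVING COUNT(*) >= 2, then COUNT the resulting groups

Corrected query:
SELECT COUNT(*) FROM (SELECT dept FROM employees GROUP BY dept HAVING COUNT(*) >= 2)

Result:
COUNT(*)
--------
2       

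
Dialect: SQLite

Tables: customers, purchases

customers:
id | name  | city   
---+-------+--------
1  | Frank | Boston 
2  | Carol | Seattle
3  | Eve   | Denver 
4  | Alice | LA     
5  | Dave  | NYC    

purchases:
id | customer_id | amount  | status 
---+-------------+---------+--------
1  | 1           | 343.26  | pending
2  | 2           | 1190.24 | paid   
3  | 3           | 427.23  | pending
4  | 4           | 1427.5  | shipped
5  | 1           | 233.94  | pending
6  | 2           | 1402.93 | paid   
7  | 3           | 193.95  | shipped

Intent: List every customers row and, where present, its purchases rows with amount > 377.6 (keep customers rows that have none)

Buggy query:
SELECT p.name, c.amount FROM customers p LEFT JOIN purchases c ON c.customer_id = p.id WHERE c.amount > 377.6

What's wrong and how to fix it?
Bug: A WHERE condition on the right-hand table after LEFT JOIN drops unmatched parents

Fix: Put 'c.amount > 377.6' in the JOIN's ON clause instead of WHERE

Corrected query:
SELECT p.name, c.amount FROM customers p LEFT JOIN purchases c ON c.customer_id = p.id AND c.amount > 377.6

Result:
name  | amount 
------+--------
Frank | NULL   
Carol | 1190.24
Carol | 1402.93
Eve   | 427.23 
Alice | 1427.5 
Dave  | NULL   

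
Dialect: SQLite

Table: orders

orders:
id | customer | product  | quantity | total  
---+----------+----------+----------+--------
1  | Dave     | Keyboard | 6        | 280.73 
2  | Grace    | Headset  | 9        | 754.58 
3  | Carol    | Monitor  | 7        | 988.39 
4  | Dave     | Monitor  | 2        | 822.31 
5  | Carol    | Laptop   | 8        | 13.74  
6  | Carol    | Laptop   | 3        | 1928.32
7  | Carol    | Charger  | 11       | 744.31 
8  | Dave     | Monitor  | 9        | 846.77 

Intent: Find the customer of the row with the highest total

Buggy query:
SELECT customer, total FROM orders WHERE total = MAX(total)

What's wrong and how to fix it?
Bug: WHERE is evaluated per row; an aggregate over the whole table isn't defined there

Fix: Use a subquery: WHERE total = (SELECT MAX(total) FROM orders)

Corrected query:
SELECT customer, total FROM orders WHERE total = (SELECT MAX(total) FROM orders)

Result:
customer | total  
---------+--------
Carol    | 1928.32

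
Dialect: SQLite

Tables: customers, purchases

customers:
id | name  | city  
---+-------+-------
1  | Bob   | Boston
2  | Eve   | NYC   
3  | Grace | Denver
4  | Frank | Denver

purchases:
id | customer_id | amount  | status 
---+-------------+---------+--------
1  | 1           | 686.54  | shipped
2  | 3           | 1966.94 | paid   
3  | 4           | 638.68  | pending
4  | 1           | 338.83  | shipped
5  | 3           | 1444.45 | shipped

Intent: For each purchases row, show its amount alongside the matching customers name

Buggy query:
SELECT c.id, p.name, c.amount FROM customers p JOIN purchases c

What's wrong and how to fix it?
Bug: Missing join condition: each purchases row is matched to all customers rows instead of just its own

Fix: Add ON c.customer_id = p.id to the JOIN

Corrected query:
SELECT c.id, p.name, c.amount FROM customers p JOIN purchases c ON c.customer_id = p.id

Result:
id | name  | amount 
---+-------+--------
1  | Bob   | 686.54 
2  | Grace | 1966.94
3  | Frank | 638.68 
4  | Bob   | 338.83 
5  | Grace | 1444.45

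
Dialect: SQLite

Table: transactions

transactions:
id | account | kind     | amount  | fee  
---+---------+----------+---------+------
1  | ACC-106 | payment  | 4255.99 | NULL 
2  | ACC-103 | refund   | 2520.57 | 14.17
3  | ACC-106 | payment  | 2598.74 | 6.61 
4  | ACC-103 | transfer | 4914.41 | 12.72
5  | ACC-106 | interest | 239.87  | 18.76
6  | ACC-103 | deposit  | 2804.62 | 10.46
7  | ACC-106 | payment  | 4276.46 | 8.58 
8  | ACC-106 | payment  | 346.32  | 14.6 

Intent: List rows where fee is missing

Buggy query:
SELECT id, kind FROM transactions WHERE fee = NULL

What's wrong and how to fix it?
Bug: '= NULL' is always unknown in SQL three-valued logic, so no rows match

Fix: Replace '= NULL' with 'IS NULL'

Corrected query:
SELECT id, kind FROM transactions WHERE fee IS NULL

Result:
id | kind   
---+--------
1  | payment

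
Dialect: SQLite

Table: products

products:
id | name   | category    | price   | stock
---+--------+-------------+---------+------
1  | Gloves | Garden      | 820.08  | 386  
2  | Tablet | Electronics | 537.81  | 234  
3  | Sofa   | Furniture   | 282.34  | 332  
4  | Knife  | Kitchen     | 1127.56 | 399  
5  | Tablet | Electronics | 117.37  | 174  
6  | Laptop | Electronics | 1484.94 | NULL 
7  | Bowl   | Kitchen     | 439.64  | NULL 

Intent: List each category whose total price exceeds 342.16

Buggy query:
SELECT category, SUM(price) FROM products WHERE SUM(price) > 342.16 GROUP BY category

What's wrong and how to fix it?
Bug: WHERE runs before GROUP BY, so aggregates aren't available there

Fix: Use HAVING (which filters groups after aggregation) instead of WHERE

Corrected query:
SELECT category, SUM(price) FROM products GROUP BY category HAVING SUM(price) > 342.16

Result:
category    | SUM(price)
------------+-----------
Electronics | 2140.12   
Garden      | 820.08    
Kitchen     | 1567.2    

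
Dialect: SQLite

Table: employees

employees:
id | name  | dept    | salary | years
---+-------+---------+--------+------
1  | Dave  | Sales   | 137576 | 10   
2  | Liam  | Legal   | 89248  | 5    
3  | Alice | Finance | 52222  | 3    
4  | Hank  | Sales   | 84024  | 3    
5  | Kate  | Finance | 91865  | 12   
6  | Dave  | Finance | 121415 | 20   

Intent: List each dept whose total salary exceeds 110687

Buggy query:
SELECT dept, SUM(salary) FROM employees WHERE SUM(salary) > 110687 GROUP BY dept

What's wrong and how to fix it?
Bug: Aggregate functions cannot appear in a WHERE clause

Fix: Move the aggregate condition to a HAVING clause

Corrected query:
SELECT dept, SUM(salary) FROM employees GROUP BY dept HAVING SUM(salary) > 110687

Result:
dept    | SUM(salary)
--------+------------
Finance | 265502     
Sales   | 221600     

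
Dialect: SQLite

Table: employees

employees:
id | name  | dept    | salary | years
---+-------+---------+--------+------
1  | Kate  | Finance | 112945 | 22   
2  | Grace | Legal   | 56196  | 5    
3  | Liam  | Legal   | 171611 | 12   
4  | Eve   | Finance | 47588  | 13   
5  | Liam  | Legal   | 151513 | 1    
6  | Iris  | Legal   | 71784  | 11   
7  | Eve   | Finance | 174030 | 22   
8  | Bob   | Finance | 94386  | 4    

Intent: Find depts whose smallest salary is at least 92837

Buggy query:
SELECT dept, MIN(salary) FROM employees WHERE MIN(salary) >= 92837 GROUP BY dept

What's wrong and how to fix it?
Bug: Aggregates like MIN are computed per group after WHERE runs

Fix: Use HAVING for the per-group MIN condition

Corrected query:
SELECT dept, MIN(salary) FROM employees GROUP BY dept HAVING MIN(salary) >= 92837

Result:
(no rows)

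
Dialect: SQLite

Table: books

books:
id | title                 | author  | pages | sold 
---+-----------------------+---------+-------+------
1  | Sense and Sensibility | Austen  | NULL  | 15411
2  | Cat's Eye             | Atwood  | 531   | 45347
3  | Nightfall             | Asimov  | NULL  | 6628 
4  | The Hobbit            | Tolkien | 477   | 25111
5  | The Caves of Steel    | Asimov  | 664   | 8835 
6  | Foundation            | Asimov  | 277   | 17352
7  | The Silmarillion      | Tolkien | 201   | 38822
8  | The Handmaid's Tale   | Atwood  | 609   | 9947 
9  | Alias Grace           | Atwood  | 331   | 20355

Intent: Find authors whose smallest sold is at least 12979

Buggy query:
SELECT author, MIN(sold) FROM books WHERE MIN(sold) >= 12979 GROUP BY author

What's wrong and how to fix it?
Bug: MIN() in WHERE is a misuse of aggregate

Fix: Replace WHERE with HAVING after the GROUP BY

Corrected query:
SELECT author, MIN(sold) FROM books GROUP BY author HAVING MIN(sold) >= 12979

Result:
author  | MIN(sold)
--------+----------
Austen  | 15411    
Tolkien | 25111    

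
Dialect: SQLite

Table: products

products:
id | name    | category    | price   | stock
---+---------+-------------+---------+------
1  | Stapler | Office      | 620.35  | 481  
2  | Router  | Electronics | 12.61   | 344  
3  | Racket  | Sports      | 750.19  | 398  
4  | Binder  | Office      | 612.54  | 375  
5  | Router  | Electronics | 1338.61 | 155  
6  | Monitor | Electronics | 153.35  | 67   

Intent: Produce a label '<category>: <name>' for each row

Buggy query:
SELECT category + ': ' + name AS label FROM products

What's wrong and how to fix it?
Bug: SQLite uses || for string concatenation; + coerces text to numbers (yielding 0)

Fix: Use the || operator for string concatenation

Corrected query:
SELECT category || ': ' || name AS label FROM products

Result:
label               
--------------------
Office: Stapler     
Electronics: Router 
Sports: Racket      
Office: Binder      
Electronics: Router 
Electronics: Monitor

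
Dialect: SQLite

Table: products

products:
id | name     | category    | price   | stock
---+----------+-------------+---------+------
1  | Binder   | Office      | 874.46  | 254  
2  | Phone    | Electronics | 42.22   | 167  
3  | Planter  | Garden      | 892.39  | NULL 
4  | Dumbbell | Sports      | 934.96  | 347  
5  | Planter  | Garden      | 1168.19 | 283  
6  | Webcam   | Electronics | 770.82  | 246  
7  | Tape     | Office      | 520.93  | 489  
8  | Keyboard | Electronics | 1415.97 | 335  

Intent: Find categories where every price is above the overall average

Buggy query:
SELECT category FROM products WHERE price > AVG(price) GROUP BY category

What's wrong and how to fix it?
Bug: AVG() is an aggregate; it can't sit directly in WHERE

Fix: Use a subquery for AVG and a HAVING MIN(...) filter so the condition holds for every row in the group

Corrected query:
SELECT category FROM products GROUP BY category HAVING MIN(price) > (SELECT AVG(price) FROM products)

Result:
category
--------
Garden  
Sports  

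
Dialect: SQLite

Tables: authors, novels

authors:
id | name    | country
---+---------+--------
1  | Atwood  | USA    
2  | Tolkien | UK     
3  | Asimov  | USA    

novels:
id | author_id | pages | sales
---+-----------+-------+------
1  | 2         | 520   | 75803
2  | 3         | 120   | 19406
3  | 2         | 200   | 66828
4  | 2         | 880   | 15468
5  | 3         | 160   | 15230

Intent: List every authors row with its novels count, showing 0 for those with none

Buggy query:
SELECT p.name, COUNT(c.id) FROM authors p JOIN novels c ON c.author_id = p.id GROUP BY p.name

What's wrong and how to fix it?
Bug: INNER JOIN drops authors rows that have no matching novels rows

Fix: Switch to LEFT JOIN to retain unmatched parent rows

Corrected query:
SELECT p.name, COUNT(c.id) FROM authors p LEFT JOIN novels c ON c.author_id = p.id GROUP BY p.name

Result:
name    | COUNT(c.id)
--------+------------
Asimov  | 2          
Atwood  | 0          
Tolkien | 3          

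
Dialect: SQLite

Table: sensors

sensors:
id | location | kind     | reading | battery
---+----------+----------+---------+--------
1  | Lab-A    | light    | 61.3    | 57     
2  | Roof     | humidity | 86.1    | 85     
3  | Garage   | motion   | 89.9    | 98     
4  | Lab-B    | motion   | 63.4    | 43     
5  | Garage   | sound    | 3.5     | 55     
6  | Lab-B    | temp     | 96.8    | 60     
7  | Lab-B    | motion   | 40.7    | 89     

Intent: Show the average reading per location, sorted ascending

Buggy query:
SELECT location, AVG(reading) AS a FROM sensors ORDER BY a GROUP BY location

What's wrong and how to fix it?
Bug: ORDER BY appears before GROUP BY; SQL clause order requires GROUP BY first

Fix: Reorder: SELECT … FROM … GROUP BY … ORDER BY …

Corrected query:
SELECT location, AVG(reading) AS a FROM sensors GROUP BY location ORDER BY a

Result:
location | a        
---------+----------
Garage   | 46.7     
Lab-A    | 61.3     
Lab-B    | 66.966667
Roof     | 86.1     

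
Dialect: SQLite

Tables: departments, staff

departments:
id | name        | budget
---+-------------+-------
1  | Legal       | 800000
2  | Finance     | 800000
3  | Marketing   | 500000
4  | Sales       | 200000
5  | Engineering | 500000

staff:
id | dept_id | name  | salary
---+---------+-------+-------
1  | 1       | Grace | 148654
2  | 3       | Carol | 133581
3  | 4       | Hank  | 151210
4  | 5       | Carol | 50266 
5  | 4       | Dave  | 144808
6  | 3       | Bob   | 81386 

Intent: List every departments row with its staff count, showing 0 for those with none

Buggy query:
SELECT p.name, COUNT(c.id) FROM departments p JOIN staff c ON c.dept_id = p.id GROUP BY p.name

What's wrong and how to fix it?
Bug: INNER JOIN drops departments rows that have no matching staff rows

Fix: Switch to LEFT JOIN to retain unmatched parent rows

Corrected query:
SELECT p.name, COUNT(c.id) FROM departments p LEFT JOIN staff c ON c.dept_id = p.id GROUP BY p.name

Result:
name        | COUNT(c.id)
------------+------------
Engineering | 1          
Finance     | 0          
Legal       | 1          
Marketing   | 2          
Sales       | 2          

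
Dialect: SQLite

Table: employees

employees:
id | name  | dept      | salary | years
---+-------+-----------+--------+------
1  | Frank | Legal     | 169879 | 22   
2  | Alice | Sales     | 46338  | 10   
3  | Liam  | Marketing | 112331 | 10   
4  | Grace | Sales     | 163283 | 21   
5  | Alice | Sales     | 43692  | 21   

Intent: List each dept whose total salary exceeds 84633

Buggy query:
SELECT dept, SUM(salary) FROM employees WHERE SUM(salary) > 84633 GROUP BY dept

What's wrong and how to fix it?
Bug: SUM(salary) is an aggregate, but WHERE filters rows before aggregation

Fix: Move the aggregate condition to a HAVING clause

Corrected query:
SELECT dept, SUM(salary) FROM employees GROUP BY dept HAVING SUM(salary) > 84633

Result:
dept      | SUM(salary)
----------+------------
Legal     | 169879     
Marketing | 112331     
Sales     | 253313     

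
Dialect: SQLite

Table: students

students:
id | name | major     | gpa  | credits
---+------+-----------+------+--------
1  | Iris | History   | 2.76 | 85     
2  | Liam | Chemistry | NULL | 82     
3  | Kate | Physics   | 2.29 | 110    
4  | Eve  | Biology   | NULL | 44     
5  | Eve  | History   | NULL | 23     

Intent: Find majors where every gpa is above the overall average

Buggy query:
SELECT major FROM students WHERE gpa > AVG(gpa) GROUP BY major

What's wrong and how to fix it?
Bug: AVG() is an aggregate; it can't sit directly in WHERE

Fix: Use a subquery for AVG and a HAVING MIN(...) filter so the condition holds for every row in the group

Corrected query:
SELECT major FROM students GROUP BY major HAVING MIN(gpa) > (SELECT AVG(gpa) FROM students)

Result:
major  
-------
History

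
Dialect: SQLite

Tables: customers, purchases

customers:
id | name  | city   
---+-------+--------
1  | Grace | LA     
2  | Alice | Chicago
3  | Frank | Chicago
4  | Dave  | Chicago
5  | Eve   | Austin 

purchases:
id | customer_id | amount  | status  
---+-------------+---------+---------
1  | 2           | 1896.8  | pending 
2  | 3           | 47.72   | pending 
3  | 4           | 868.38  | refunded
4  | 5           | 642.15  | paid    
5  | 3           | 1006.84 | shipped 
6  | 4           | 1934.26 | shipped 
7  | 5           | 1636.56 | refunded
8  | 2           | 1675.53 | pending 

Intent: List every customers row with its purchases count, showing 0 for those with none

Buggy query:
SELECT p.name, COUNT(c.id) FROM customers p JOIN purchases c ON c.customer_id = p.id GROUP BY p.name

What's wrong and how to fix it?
Bug: An inner join excludes parents with zero children

Fix: Switch to LEFT JOIN to retain unmatched parent rows

Corrected query:
SELECT p.name, COUNT(c.id) FROM customers p LEFT JOIN purchases c ON c.customer_id = p.id GROUP BY p.name

Result:
name  | COUNT(c.id)
------+------------
Alice | 2          
Dave  | 2          
Eve   | 2          
Frank | 2          
Grace | 0          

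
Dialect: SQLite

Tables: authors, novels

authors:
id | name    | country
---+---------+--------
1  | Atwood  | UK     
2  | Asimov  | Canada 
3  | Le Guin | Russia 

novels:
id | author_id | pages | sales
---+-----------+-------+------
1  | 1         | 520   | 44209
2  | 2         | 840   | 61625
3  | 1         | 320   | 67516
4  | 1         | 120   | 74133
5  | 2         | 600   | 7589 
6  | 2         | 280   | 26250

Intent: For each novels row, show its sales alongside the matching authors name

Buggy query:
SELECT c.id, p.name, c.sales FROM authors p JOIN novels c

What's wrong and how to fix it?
Bug: Missing join condition: each novels row is matched to all authors rows instead of just its own

Fix: Add ON c.author_id = p.id to the JOIN

Corrected query:
SELECT c.id, p.name, c.sales FROM authors p JOIN novels c ON c.author_id = p.id

Result:
id | name   | sales
---+--------+------
1  | Atwood | 44209
2  | Asimov | 61625
3  | Atwood | 67516
4  | Atwood | 74133
5  | Asimov | 7589 
6  | Asimov | 26250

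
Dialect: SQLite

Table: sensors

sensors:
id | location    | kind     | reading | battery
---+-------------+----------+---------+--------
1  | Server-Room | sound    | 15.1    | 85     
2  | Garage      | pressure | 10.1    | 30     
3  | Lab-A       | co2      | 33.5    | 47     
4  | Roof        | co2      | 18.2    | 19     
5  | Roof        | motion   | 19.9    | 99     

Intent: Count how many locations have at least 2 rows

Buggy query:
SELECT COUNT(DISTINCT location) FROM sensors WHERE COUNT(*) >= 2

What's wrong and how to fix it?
Bug: COUNT(*) cannot appear in WHERE; the per-group count doesn't exist yet

Fix: Use a subquery that GROUPs and filters with HAVING, then count its rows

Corrected query:
SELECT COUNT(*) FROM (SELECT location FROM sensors GROUP BY location HAVING COUNT(*) >= 2)

Result:
COUNT(*)
--------
1       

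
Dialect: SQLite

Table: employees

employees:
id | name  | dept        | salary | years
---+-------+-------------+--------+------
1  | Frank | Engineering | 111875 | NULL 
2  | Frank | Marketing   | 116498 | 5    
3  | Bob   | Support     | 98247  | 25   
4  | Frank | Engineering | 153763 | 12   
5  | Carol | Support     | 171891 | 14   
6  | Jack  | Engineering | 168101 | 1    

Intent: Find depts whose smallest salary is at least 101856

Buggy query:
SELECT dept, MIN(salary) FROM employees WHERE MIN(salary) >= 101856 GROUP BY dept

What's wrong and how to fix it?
Bug: MIN() in WHERE is a misuse of aggregate

Fix: Replace WHERE with HAVING after the GROUP BY

Corrected query:
SELECT dept, MIN(salary) FROM employees GROUP BY dept HAVING MIN(salary) >= 101856

Result:
dept        | MIN(salary)
------------+------------
Engineering | 111875     
Marketing   | 116498     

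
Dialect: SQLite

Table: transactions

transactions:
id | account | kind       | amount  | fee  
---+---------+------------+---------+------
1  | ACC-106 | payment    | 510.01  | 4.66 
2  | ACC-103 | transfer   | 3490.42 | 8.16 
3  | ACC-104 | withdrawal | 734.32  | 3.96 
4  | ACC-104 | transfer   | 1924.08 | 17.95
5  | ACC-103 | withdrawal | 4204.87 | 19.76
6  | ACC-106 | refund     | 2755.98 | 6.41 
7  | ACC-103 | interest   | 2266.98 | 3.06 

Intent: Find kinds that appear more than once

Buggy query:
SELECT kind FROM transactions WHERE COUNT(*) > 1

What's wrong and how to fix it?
Bug: COUNT(*) is an aggregate and cannot be used in WHERE

Fix: Group first, then use HAVING for the count condition

Corrected query:
SELECT kind FROM transactions GROUP BY kind HAVING COUNT(*) > 1

Result:
kind      
----------
transfer  
withdrawal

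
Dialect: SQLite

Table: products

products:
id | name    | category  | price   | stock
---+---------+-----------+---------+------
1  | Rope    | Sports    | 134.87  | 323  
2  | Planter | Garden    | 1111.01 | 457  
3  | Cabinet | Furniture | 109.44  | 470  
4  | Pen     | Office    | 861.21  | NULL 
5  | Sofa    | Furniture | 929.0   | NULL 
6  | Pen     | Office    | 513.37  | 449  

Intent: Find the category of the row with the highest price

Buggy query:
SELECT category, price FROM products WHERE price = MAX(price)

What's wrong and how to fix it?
Bug: MAX(price) is an aggregate and cannot be used directly in WHERE

Fix: Wrap MAX in a scalar subquery so WHERE compares against a single value

Corrected query:
SELECT category, price FROM products WHERE price = (SELECT MAX(price) FROM products)

Result:
category | price  
---------+--------
Garden   | 1111.01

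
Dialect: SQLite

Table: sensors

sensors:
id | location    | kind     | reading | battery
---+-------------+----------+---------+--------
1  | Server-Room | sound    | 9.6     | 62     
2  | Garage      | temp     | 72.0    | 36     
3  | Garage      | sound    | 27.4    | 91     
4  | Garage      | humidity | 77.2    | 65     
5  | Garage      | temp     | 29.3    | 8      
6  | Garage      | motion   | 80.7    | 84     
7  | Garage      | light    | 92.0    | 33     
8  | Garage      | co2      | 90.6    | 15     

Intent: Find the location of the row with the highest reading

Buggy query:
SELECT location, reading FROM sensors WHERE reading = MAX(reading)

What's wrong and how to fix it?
Bug: MAX(reading) is an aggregate and cannot be used directly in WHERE

Fix: Wrap MAX in a scalar subquery so WHERE compares against a single value

Corrected query:
SELECT location, reading FROM sensors WHERE reading = (SELECT MAX(reading) FROM sensors)

Result:
location | reading
---------+--------
Garage   | 92     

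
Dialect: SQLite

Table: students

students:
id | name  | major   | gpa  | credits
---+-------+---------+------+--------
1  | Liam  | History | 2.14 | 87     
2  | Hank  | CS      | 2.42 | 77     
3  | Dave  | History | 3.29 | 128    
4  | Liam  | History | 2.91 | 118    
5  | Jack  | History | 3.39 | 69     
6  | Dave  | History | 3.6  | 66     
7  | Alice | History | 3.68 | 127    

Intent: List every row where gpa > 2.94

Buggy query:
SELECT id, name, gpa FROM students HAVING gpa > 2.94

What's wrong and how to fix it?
Bug: This is a non-aggregate query (no GROUP BY, no aggregates), so in SQLite the HAVING clause is invalid here; a row-level condition belongs in WHERE

Fix: Use WHERE for row-level filtering

Corrected query:
SELECT id, name, gpa FROM students WHERE gpa > 2.94

Result:
id | name  | gpa 
---+-------+-----
3  | Dave  | 3.29
5  | Jack  | 3.39
6  | Dave  | 3.6 
7  | Alice | 3.68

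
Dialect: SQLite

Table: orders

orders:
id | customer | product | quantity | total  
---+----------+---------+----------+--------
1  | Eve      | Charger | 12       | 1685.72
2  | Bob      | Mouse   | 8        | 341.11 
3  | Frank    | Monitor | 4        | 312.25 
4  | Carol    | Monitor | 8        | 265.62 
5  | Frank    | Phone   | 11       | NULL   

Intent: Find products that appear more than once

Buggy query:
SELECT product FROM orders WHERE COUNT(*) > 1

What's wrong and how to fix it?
Bug: WHERE can't reference COUNT(*); aggregates are computed after WHERE

Fix: GROUP BY product, then filter groups with HAVING COUNT(*) > 1

Corrected query:
SELECT product FROM orders GROUP BY product HAVING COUNT(*) > 1

Result:
product
-------
Monitor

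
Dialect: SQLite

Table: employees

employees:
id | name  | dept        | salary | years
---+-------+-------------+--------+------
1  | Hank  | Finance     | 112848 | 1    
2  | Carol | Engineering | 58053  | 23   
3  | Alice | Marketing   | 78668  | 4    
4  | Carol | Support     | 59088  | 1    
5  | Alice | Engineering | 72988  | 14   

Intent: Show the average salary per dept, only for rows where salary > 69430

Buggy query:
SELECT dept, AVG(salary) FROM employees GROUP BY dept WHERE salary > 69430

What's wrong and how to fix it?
Bug: WHERE cannot follow GROUP BY

Fix: Place WHERE between FROM and GROUP BY

Corrected query:
SELECT dept, AVG(salary) FROM employees WHERE salary > 69430 GROUP BY dept

Result:
dept        | AVG(salary)
------------+------------
Engineering | 72988      
Finance     | 112848     
Marketing   | 78668      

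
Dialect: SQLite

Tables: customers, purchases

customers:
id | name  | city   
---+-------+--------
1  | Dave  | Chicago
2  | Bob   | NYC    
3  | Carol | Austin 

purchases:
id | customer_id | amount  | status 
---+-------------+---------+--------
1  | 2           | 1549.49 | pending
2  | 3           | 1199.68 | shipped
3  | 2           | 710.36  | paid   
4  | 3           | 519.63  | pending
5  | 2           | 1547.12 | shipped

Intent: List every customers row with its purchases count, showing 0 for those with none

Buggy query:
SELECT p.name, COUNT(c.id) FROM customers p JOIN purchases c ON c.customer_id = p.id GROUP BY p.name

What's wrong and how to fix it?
Bug: An inner join excludes parents with zero children

Fix: Use LEFT JOIN so parents without children still appear (COUNT(c.id) gives 0)

Corrected query:
SELECT p.name, COUNT(c.id) FROM customers p LEFT JOIN purchases c ON c.customer_id = p.id GROUP BY p.name

Result:
name  | COUNT(c.id)
------+------------
Bob   | 3          
Carol | 2          
Dave  | 0          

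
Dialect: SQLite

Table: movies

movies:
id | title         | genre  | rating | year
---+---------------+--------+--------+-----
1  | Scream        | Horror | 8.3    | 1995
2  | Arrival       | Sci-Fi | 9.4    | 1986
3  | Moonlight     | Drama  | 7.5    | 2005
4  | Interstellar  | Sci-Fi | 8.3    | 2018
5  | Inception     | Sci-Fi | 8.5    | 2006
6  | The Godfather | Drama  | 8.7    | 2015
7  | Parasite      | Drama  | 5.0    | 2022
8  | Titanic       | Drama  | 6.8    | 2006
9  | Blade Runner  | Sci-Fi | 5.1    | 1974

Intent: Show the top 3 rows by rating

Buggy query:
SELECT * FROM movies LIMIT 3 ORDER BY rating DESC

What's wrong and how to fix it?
Bug: ORDER BY cannot follow LIMIT; LIMIT is the final clause

Fix: Swap the clauses: ORDER BY first, then LIMIT

Corrected query:
SELECT * FROM movies ORDER BY rating DESC LIMIT 3

Result:
id | title         | genre  | rating | year
---+---------------+--------+--------+-----
2  | Arrival       | Sci-Fi | 9.4    | 1986
6  | The Godfather | Drama  | 8.7    | 2015
5  | Inception     | Sci-Fi | 8.5    | 2006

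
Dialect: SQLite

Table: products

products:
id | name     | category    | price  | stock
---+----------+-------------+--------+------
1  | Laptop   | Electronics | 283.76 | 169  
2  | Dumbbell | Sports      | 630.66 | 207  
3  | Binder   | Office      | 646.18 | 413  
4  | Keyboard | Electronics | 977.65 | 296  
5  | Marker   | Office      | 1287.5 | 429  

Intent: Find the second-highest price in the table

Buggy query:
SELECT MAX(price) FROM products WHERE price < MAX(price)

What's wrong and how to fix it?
Bug: The inner MAX is an aggregate inside WHERE, which is not allowed

Fix: Put the inner MAX in a scalar subquery

Corrected query:
SELECT MAX(price) FROM products WHERE price < (SELECT MAX(price) FROM products)

Result:
MAX(price)
----------
977.65    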